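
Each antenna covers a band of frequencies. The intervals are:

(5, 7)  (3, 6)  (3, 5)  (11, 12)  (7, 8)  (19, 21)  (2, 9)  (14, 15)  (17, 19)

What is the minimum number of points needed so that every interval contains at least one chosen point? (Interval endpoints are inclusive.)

Process intervals by earliest right end; each time one isn't hit yet, stab at its right endpoint.
By right end: [3,5]  [3,6]  [5,7]  [7,8]  [2,9]  [11,12]  [14,15]  [17,19]  [19,21]
[3,5] uncovered → point at 5; [7,8] uncovered → point at 8; [11,12] uncovered → point at 12; [14,15] uncovered → point at 15; [17,19] uncovered → point at 19.
Points: 5, 8, 12, 15, 19 (5 total).

5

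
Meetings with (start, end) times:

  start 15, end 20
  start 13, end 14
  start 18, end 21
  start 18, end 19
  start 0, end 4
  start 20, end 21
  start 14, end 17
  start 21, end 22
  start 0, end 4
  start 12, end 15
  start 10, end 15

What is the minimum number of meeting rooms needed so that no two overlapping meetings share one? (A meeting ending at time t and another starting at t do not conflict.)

Count concurrent intervals with a sweep; the peak is the room count.
Events (time:±→running): 0:+→1 0:+→2 4:-→1 4:-→0 10:+→1 12:+→2 13:+→3 … peak 3.

3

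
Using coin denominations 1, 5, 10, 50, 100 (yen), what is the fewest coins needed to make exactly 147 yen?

8

Greedy: take as many of the largest coin as possible, then repeat with the remainder.
147 = 1×100 + 4×10 + 1×5 + 2×1
Total coins = 1 + 4 + 1 + 2 = 8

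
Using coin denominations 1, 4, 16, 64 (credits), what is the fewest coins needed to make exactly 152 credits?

152 = 2×64 + 1×16 + 2×4
Total coins = 2 + 1 + 2 = 5

5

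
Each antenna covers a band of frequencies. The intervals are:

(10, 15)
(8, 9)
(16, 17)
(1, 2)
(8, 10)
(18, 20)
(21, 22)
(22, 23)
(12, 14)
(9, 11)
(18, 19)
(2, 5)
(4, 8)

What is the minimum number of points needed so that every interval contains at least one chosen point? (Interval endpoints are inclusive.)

7

Process intervals by earliest right end; each time one isn't hit yet, stab at its right endpoint.
Sorted: [1,2] [2,5] [4,8] [8,9] [8,10] [9,11] [12,14] [10,15] [16,17] [18,19] [18,20] [21,22] [22,23]
{[1,2],[2,5]} hit by 2; {[4,8],[8,9],[8,10]} hit by 8; {[9,11]} hit by 11; {[12,14],[10,15]} hit by 14; {[16,17]} hit by 17; {[18,19],[18,20]} hit by 19; {[21,22],[22,23]} hit by 22.
Points: 2, 8, 11, 14, 17, 19, 22 (7 total).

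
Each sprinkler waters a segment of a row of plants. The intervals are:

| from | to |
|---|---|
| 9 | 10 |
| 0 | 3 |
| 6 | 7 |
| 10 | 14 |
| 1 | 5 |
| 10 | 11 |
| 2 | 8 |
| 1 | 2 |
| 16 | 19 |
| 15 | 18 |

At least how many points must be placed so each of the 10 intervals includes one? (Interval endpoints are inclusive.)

4

Process intervals by earliest right end; each time one isn't hit yet, stab at its right endpoint.
Sorted: [1,2] [0,3] [1,5] [6,7] [2,8] [9,10] [10,11] [10,14] [15,18] [16,19]
{[1,2],[0,3],[1,5]} hit by 2; {[6,7],[2,8]} hit by 7; {[9,10],[10,11],[10,14]} hit by 10; {[15,18],[16,19]} hit by 18.
Points: 2, 7, 10, 18 (4 total).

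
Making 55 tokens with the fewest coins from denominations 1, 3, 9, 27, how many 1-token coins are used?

1

Greedy: take as many of the largest coin as possible, then repeat with the remainder.
55 − 2×27→1 − 1×1→0
Count of 1: 1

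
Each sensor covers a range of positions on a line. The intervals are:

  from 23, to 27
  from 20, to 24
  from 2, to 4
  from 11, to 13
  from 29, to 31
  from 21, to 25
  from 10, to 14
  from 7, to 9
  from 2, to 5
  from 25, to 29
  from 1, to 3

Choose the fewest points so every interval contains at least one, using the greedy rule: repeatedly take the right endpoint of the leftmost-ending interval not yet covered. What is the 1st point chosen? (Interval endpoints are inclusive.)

3

Process intervals by earliest right end; each time one isn't hit yet, stab at its right endpoint.
By right end: [1,3]  [2,4]  [2,5]  [7,9]  [11,13]  [10,14]  [20,24]  [21,25]  [23,27]  [25,29]  [29,31]
[1,3] uncovered → point at 3; [7,9] uncovered → point at 9; [11,13] uncovered → point at 13; [20,24] uncovered → point at 24; [25,29] uncovered → point at 29.
Points: 3, 9, 13, 24, 29 (5 total).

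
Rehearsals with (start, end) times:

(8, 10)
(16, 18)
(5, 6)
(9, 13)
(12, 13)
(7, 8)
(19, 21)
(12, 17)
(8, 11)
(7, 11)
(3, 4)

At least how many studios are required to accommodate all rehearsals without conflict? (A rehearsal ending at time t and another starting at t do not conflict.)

Events (time:±→running): 3:+→1 4:-→0 5:+→1 6:-→0 7:+→1 7:+→2 8:-→1 8:+→2 8:+→3 9:+→4 … peak 4.

4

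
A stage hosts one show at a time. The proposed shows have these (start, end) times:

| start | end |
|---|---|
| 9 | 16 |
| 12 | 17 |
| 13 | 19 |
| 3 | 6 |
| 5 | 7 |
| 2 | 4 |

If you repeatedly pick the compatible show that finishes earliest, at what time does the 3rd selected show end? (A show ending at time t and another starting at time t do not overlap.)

By end time: (2,4), (3,6), (5,7), (9,16), (12,17), (13,19).
Pick (2,4); next start ≥ 4 → (5,7); next start ≥ 7 → (9,16).
Selected: (2,4) (5,7) (9,16)

16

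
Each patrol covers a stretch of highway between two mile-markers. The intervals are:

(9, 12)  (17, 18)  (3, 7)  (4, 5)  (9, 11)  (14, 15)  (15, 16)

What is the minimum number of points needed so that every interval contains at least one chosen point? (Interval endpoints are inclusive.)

4

Process intervals by earliest right end; each time one isn't hit yet, stab at its right endpoint.
Sorted: [4,5] [3,7] [9,11] [9,12] [14,15] [15,16] [17,18]
{[4,5],[3,7]} hit by 5; {[9,11],[9,12]} hit by 11; {[14,15],[15,16]} hit by 15; {[17,18]} hit by 18.
Points: 5, 11, 15, 18 (4 total).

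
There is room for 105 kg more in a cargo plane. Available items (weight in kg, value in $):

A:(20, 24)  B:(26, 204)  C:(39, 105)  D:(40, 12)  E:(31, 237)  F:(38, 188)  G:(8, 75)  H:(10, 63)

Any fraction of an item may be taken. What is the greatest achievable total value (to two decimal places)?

Greedy by value/weight ratio, highest first.
Ratios (sorted): G 9.38, B 7.85, E 7.65, H 6.30, F 4.95, C 2.69, A 1.20, D 0.30
take G (8 @ 75); take B (26 @ 204); take E (31 @ 237); take H (10 @ 63); take 30/38 of F → 148.42. Capacity used 105/105.
Total value = 727.42

727.42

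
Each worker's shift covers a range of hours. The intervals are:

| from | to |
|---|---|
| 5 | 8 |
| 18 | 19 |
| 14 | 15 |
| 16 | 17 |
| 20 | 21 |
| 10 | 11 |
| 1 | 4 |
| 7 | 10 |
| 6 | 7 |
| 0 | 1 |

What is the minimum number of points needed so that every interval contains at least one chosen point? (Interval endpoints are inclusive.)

7

Process intervals by earliest right end; each time one isn't hit yet, stab at its right endpoint.
By right end: [0,1]  [1,4]  [6,7]  [5,8]  [7,10]  [10,11]  [14,15]  [16,17]  [18,19]  [20,21]
[0,1] uncovered → point at 1; [6,7] uncovered → point at 7; [10,11] uncovered → point at 11; [14,15] uncovered → point at 15; [16,17] uncovered → point at 17; [18,19] uncovered → point at 19; [20,21] uncovered → point at 21.
Points: 1, 7, 11, 15, 17, 19, 21 (7 total).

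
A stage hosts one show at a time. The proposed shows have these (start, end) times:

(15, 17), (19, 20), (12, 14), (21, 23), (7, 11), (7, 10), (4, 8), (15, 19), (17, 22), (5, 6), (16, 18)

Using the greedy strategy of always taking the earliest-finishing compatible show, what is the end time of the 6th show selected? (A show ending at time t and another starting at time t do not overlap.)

Sort by end time and greedily take each interval whose start is ≥ the last chosen end.
By end time: (5,6), (4,8), (7,10), (7,11), (12,14), (15,17), (16,18), (15,19), (19,20), (17,22), (21,23).
Pick (5,6); next start ≥ 6 → (7,10); next start ≥ 10 → (12,14); next start ≥ 14 → (15,17); next start ≥ 17 → (19,20); next start ≥ 20 → (21,23).
Selected: (5,6) (7,10) (12,14) (15,17) (19,20) (21,23)

23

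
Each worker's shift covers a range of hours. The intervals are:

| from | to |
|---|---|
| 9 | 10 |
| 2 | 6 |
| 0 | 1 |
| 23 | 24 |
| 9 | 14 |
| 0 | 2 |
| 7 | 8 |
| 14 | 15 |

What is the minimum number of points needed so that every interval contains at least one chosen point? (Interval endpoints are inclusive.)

6

Sort by right endpoint; whenever an interval is uncovered, place a point at its right end.
By right end: [0,1]  [0,2]  [2,6]  [7,8]  [9,10]  [9,14]  [14,15]  [23,24]
[0,1] uncovered → point at 1; [2,6] uncovered → point at 6; [7,8] uncovered → point at 8; [9,10] uncovered → point at 10; [14,15] uncovered → point at 15; [23,24] uncovered → point at 24.
Points: 1, 6, 8, 10, 15, 24 (6 total).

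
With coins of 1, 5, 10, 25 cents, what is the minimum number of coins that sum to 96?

6

Greedy: take as many of the largest coin as possible, then repeat with the remainder.
96 = 3×25 + 2×10 + 1×1
Total coins = 3 + 2 + 1 = 6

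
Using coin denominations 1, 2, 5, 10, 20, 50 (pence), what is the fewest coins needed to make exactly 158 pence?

6

Greedy: take as many of the largest coin as possible, then repeat with the remainder.
158 = 3×50 + 1×5 + 1×2 + 1×1
Total coins = 3 + 1 + 1 + 1 = 6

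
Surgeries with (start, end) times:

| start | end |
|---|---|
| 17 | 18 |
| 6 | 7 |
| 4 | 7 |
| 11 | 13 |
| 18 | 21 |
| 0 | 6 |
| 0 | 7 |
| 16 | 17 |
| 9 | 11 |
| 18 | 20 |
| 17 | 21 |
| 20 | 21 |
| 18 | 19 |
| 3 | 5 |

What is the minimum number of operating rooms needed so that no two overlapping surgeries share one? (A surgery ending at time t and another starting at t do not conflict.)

The answer is the maximum number of intervals overlapping at any instant.
starts: [0, 0, 3, 4, 6, 9, 11, 16, 17, 17, 18, 18, 18, 20]
ends:   [5, 6, 7, 7, 7, 11, 13, 17, 18, 19, 20, 21, 21, 21]
s0→1 s0→2 s3→3 s4→4  — peak 4.

4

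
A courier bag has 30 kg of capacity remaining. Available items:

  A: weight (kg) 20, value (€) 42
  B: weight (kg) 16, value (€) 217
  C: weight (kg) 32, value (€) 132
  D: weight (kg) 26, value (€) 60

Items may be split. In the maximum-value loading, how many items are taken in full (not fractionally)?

1

Greedy by value/weight ratio, highest first.
Order: B (217/16=13.56) > C (132/32=4.12) > D (60/26=2.31) > A (42/20=2.10)
Fill: take B (16 @ 217) → take 14/32 of C → 57.75; 30/30 used.
1 item(s) taken whole; one partial (take 14/32 of C).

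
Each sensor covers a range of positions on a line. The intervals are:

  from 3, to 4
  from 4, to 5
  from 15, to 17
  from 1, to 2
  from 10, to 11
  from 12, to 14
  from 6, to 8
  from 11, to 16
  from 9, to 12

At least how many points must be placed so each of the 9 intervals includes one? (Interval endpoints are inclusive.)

6

Process intervals by earliest right end; each time one isn't hit yet, stab at its right endpoint.
By right end: [1,2]  [3,4]  [4,5]  [6,8]  [10,11]  [9,12]  [12,14]  [11,16]  [15,17]
[1,2] uncovered → point at 2; [3,4] uncovered → point at 4; [6,8] uncovered → point at 8; [10,11] uncovered → point at 11; [12,14] uncovered → point at 14; [15,17] uncovered → point at 17.
Points: 2, 4, 8, 11, 14, 17 (6 total).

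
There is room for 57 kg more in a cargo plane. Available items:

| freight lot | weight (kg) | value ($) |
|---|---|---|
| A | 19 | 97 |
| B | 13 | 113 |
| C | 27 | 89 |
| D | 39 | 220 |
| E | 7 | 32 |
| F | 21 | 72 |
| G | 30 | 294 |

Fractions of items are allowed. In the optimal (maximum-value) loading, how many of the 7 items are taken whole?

2

Sort by value per unit weight and fill in that order.
Ratios (sorted): G 9.80, B 8.69, D 5.64, A 5.11, E 4.57, F 3.43, C 3.30
take G (30 @ 294); take B (13 @ 113); take 14/39 of D → 78.97. Capacity used 57/57.
2 item(s) taken whole; one partial (take 14/39 of D).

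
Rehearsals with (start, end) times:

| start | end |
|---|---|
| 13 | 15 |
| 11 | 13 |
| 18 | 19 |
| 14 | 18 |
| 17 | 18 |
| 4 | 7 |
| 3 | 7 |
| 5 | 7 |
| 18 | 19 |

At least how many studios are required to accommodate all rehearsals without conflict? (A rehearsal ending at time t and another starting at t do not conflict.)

Events (time:±→running): 3:+→1 4:+→2 5:+→3 … peak 3.

3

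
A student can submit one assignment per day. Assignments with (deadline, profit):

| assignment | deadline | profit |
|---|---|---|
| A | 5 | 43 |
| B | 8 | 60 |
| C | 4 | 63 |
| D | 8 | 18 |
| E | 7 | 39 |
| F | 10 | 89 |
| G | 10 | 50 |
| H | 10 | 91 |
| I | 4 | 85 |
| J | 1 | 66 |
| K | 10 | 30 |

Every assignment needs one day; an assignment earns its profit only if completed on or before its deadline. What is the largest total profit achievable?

616

Take jobs in profit order; each goes to the latest open slot no later than its deadline.
By profit: H(d10,91), F(d10,89), I(d4,85), J(d1,66), C(d4,63), B(d8,60), G(d10,50), A(d5,43), E(d7,39), K(d10,30), D(d8,18)
H→slot 10; F→slot 9; I→slot 4; J→slot 1; C→slot 3; B→slot 8; G→slot 7; A→slot 5; E→slot 6; K→slot 2; D skipped.
Profit = 66 + 30 + 63 + 85 + 43 + 39 + 50 + 60 + 89 + 91 = 616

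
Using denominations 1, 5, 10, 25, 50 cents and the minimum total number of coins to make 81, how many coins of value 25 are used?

1

Use the largest denomination that fits, subtract, and repeat.
81 − 1×50→31 − 1×25→6 − 1×5→1 − 1×1→0
Count of 25: 1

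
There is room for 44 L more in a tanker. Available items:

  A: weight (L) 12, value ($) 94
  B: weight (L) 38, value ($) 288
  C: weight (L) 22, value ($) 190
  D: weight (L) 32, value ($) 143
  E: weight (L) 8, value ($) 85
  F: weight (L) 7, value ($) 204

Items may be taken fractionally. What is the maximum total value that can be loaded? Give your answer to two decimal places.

Ratios (sorted): F 29.14, E 10.62, C 8.64, A 7.83, B 7.58, D 4.47
take F (7 @ 204); take E (8 @ 85); take C (22 @ 190); take 7/12 of A → 54.83. Capacity used 44/44.
Total value = 533.83

533.83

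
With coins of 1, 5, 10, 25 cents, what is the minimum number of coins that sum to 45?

3

45 − 1×25→20 − 2×10→0
Total coins = 1 + 2 = 3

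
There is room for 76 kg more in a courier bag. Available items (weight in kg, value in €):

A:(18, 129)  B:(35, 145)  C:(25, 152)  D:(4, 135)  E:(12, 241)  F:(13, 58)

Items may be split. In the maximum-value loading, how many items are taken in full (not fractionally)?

5

Greedy by value/weight ratio, highest first.
Ratios (sorted): D 33.75, E 20.08, A 7.17, C 6.08, F 4.46, B 4.14
take D (4 @ 135); take E (12 @ 241); take A (18 @ 129); take C (25 @ 152); take F (13 @ 58); take 4/35 of B → 16.57. Capacity used 76/76.
5 item(s) taken whole; one partial (take 4/35 of B).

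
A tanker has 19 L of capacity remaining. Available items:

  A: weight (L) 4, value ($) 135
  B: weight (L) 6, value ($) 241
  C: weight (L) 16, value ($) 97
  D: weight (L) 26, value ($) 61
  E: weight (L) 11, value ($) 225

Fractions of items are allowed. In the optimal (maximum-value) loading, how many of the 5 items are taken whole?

Order: B (241/6=40.17) > A (135/4=33.75) > E (225/11=20.45) > C (97/16=6.06) > D (61/26=2.35)
Fill: take B (6 @ 241) → take A (4 @ 135) → take 9/11 of E → 184.09; 19/19 used.
2 item(s) taken whole; one partial (take 9/11 of E).

2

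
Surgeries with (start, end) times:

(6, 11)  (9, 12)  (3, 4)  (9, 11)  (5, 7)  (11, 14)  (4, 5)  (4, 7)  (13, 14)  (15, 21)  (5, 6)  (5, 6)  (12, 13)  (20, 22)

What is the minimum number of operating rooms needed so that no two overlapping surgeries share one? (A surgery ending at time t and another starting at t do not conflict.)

The answer is the maximum number of intervals overlapping at any instant.
starts: [3, 4, 4, 5, 5, 5, 6, 9, 9, 11, 12, 13, 15, 20]
ends:   [4, 5, 6, 6, 7, 7, 11, 11, 12, 13, 14, 14, 21, 22]
s3→1 e4→0 s4→1 s4→2 e5→1 s5→2 s5→3 s5→4  — peak 4.

4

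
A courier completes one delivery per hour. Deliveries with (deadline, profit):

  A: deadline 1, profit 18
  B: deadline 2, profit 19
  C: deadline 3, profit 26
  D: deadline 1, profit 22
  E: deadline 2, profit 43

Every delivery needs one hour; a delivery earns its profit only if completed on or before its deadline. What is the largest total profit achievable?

91

Take jobs in profit order; each goes to the latest open slot no later than its deadline.
By profit: E(d2,43), C(d3,26), D(d1,22), B(d2,19), A(d1,18)
E→slot 2; C→slot 3; D→slot 1; B skipped; A skipped.
Profit = 22 + 43 + 26 = 91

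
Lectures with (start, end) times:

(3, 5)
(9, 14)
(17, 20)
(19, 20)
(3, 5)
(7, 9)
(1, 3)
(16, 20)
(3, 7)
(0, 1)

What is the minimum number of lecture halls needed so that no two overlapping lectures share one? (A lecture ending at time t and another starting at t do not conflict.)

3

The answer is the maximum number of intervals overlapping at any instant.
Events (time:±→running): 0:+→1 1:-→0 1:+→1 3:-→0 3:+→1 3:+→2 3:+→3 … peak 3.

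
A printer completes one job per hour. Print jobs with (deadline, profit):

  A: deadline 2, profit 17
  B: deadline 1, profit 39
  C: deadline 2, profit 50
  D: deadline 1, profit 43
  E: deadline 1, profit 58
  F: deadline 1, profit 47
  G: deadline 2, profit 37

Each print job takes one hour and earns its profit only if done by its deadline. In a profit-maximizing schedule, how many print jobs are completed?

2

Take jobs in profit order; each goes to the latest open slot no later than its deadline.
By profit: E(d1,58), C(d2,50), F(d1,47), D(d1,43), B(d1,39), G(d2,37), A(d2,17)
E→slot 1; C→slot 2; F skipped; D skipped; B skipped; G skipped; A skipped.
2 of 7 scheduled.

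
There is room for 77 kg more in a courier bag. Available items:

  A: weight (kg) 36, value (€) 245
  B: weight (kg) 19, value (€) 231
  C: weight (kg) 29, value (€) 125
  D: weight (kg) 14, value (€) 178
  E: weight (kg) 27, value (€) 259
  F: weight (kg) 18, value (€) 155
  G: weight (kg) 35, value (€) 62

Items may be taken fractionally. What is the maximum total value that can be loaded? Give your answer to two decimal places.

814.39

Sort by value per unit weight and fill in that order.
Order: D (178/14=12.71) > B (231/19=12.16) > E (259/27=9.59) > F (155/18=8.61) > A (245/36=6.81) > C (125/29=4.31) > G (62/35=1.77)
Fill: take D (14 @ 178) → take B (19 @ 231) → take E (27 @ 259) → take 17/18 of F → 146.39; 77/77 used.
Total value = 814.39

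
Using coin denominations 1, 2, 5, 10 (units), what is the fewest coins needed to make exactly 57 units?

Use the largest denomination that fits, subtract, and repeat.
57 − 5×10→7 − 1×5→2 − 1×2→0
Total coins = 5 + 1 + 1 = 7

7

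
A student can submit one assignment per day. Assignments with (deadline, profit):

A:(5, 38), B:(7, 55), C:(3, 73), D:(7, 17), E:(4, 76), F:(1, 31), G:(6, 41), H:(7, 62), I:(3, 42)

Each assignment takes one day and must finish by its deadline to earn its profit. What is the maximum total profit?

387

Take jobs in profit order; each goes to the latest open slot no later than its deadline.
Profit order: E=76 C=73 H=62 B=55 I=42 G=41 A=38 F=31 D=17
Assign: E→slot 4, C→slot 3, H→slot 7, B→slot 6, I→slot 2, G→slot 5, A→slot 1, F skipped, D skipped.
Slots: [1:A] [2:I] [3:C] [4:E] [5:G] [6:B] [7:H]
Profit = 38 + 42 + 73 + 76 + 41 + 55 + 62 = 387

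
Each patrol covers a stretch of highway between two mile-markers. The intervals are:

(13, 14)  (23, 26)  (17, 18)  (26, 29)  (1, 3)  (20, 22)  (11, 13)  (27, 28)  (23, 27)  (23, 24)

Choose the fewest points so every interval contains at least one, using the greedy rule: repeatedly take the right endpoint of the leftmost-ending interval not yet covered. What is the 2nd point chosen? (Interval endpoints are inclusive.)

Sort by right endpoint; whenever an interval is uncovered, place a point at its right end.
By right end: [1,3]  [11,13]  [13,14]  [17,18]  [20,22]  [23,24]  [23,26]  [23,27]  [27,28]  [26,29]
[1,3] uncovered → point at 3; [11,13] uncovered → point at 13; [17,18] uncovered → point at 18; [20,22] uncovered → point at 22; [23,24] uncovered → point at 24; [27,28] uncovered → point at 28.
Points: 3, 13, 18, 22, 24, 28 (6 total).

13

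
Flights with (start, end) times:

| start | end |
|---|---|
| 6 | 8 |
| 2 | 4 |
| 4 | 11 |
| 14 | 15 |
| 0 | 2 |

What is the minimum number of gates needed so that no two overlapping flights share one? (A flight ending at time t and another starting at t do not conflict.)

2

Count concurrent intervals with a sweep; the peak is the room count.
starts: [0, 2, 4, 6, 14]
ends:   [2, 4, 8, 11, 15]
s0→1 e2→0 s2→1 e4→0 s4→1 s6→2  — peak 2.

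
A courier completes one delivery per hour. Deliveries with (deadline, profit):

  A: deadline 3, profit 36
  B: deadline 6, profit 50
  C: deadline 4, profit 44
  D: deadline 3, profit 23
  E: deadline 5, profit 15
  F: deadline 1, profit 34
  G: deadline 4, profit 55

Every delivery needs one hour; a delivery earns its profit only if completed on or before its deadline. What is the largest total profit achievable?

234

Sort by profit descending; place each in the latest free slot ≤ its deadline.
By profit: G(d4,55), B(d6,50), C(d4,44), A(d3,36), F(d1,34), D(d3,23), E(d5,15)
G→slot 4; B→slot 6; C→slot 3; A→slot 2; F→slot 1; D skipped; E→slot 5.
Profit = 34 + 36 + 44 + 55 + 15 + 50 = 234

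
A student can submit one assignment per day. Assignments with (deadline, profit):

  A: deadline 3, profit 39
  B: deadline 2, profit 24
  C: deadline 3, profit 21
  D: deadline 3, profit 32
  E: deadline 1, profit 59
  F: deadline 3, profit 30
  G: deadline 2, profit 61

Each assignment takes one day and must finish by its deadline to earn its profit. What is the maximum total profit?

Take jobs in profit order; each goes to the latest open slot no later than its deadline.
By profit: G(d2,61), E(d1,59), A(d3,39), D(d3,32), F(d3,30), B(d2,24), C(d3,21)
G→slot 2; E→slot 1; A→slot 3; D skipped; F skipped; B skipped; C skipped.
Profit = 59 + 61 + 39 = 159

159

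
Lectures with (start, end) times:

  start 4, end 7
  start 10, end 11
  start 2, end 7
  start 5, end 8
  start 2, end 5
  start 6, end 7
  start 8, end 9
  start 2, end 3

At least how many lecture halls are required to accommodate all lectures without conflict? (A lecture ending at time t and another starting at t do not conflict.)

Count concurrent intervals with a sweep; the peak is the room count.
Events (time:±→running): 2:+→1 2:+→2 2:+→3 3:-→2 4:+→3 5:-→2 5:+→3 6:+→4 … peak 4.

4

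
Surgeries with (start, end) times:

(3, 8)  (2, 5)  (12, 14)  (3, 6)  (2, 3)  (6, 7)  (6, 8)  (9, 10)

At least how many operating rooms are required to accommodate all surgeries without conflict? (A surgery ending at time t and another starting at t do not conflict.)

Count concurrent intervals with a sweep; the peak is the room count.
starts: [2, 2, 3, 3, 6, 6, 9, 12]
ends:   [3, 5, 6, 7, 8, 8, 10, 14]
s2→1 s2→2 e3→1 s3→2 s3→3  — peak 3.

3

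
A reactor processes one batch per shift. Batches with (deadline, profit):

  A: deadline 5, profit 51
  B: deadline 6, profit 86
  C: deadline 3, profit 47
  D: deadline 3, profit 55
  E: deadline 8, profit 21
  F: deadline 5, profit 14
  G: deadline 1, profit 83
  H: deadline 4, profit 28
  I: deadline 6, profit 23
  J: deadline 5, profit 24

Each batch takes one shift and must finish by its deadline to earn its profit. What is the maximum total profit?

Sort by profit descending; place each in the latest free slot ≤ its deadline.
By profit: B(d6,86), G(d1,83), D(d3,55), A(d5,51), C(d3,47), H(d4,28), J(d5,24), I(d6,23), E(d8,21), F(d5,14)
B→slot 6; G→slot 1; D→slot 3; A→slot 5; C→slot 2; H→slot 4; J skipped; I skipped; E→slot 8; F skipped.
Profit = 83 + 47 + 55 + 28 + 51 + 86 + 21 = 371

371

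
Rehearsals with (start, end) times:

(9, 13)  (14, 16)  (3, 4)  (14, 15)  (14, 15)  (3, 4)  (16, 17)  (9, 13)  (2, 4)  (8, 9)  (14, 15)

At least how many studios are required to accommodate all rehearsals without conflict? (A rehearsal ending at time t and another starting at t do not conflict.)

4

Events (time:±→running): 2:+→1 3:+→2 3:+→3 4:-→2 4:-→1 4:-→0 8:+→1 9:-→0 9:+→1 9:+→2 13:-→1 13:-→0 14:+→1 14:+→2 14:+→3 14:+→4 … peak 4.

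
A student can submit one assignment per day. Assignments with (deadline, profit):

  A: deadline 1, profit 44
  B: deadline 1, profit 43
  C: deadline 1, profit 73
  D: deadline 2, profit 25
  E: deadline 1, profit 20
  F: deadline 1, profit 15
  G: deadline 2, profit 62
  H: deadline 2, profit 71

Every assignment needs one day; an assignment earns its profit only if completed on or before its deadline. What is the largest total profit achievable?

Take jobs in profit order; each goes to the latest open slot no later than its deadline.
By profit: C(d1,73), H(d2,71), G(d2,62), A(d1,44), B(d1,43), D(d2,25), E(d1,20), F(d1,15)
C→slot 1; H→slot 2; G skipped; A skipped; B skipped; D skipped; E skipped; F skipped.
Profit = 73 + 71 = 144

144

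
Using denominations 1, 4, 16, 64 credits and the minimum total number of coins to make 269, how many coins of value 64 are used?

4

269 − 4×64→13 − 3×4→1 − 1×1→0
Count of 64: 4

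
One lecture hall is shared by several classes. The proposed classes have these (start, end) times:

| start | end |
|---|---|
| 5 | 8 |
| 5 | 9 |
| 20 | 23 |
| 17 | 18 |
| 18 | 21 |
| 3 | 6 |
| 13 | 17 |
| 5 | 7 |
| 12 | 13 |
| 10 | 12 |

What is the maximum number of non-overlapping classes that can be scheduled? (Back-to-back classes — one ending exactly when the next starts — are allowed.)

Sorted by end: (3,6)  (5,7)  (5,8)  (5,9)  (10,12)  (12,13)  (13,17)  (17,18)  (18,21)  (20,23)
take (3,6); skip (5,8); skip (5,9); take (10,12); take (12,13); take (13,17); take (17,18); take (18,21).
Selected 6 classes.

6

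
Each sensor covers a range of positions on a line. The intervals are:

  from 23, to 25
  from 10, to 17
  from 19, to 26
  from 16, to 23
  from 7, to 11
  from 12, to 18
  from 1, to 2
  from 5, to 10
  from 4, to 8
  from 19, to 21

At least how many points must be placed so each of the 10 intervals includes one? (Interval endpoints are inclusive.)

5

Sorted: [1,2] [4,8] [5,10] [7,11] [10,17] [12,18] [19,21] [16,23] [23,25] [19,26]
{[1,2]} hit by 2; {[4,8],[5,10],[7,11]} hit by 8; {[10,17],[12,18]} hit by 17; {[19,21],[16,23]} hit by 21; {[23,25],[19,26]} hit by 25.
Points: 2, 8, 17, 21, 25 (5 total).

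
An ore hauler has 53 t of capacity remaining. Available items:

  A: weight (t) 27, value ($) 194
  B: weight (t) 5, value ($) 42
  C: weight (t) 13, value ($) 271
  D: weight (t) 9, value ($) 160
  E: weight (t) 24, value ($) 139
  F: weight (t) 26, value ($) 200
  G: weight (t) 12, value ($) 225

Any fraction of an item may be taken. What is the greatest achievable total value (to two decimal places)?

Greedy by value/weight ratio, highest first.
Ratios (sorted): C 20.85, G 18.75, D 17.78, B 8.40, F 7.69, A 7.19, E 5.79
take C (13 @ 271); take G (12 @ 225); take D (9 @ 160); take B (5 @ 42); take 14/26 of F → 107.69. Capacity used 53/53.
Total value = 805.69

805.69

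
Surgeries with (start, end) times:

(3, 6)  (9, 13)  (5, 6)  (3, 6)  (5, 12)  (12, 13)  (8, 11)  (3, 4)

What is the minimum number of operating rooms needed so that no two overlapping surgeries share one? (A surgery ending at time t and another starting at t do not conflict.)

Count concurrent intervals with a sweep; the peak is the room count.
Events (time:±→running): 3:+→1 3:+→2 3:+→3 4:-→2 5:+→3 5:+→4 … peak 4.

4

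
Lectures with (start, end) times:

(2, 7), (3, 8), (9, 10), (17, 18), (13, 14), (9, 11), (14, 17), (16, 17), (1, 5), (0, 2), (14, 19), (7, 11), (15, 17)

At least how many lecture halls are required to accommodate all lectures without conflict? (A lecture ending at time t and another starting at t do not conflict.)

4

Events (time:±→running): 0:+→1 1:+→2 2:-→1 2:+→2 3:+→3 5:-→2 7:-→1 7:+→2 8:-→1 9:+→2 9:+→3 10:-→2 11:-→1 11:-→0 13:+→1 14:-→0 14:+→1 14:+→2 15:+→3 16:+→4 … peak 4.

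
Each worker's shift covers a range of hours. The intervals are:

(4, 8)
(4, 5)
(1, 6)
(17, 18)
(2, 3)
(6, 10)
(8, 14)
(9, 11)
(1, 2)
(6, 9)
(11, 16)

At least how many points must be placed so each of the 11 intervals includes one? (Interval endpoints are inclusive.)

By right end: [1,2]  [2,3]  [4,5]  [1,6]  [4,8]  [6,9]  [6,10]  [9,11]  [8,14]  [11,16]  [17,18]
[1,2] uncovered → point at 2; [4,5] uncovered → point at 5; [6,9] uncovered → point at 9; [11,16] uncovered → point at 16; [17,18] uncovered → point at 18.
Points: 2, 5, 9, 16, 18 (5 total).

5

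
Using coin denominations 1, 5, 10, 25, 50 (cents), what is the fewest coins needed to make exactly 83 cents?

Greedy: take as many of the largest coin as possible, then repeat with the remainder.
83 − 1×50→33 − 1×25→8 − 1×5→3 − 3×1→0
Total coins = 1 + 1 + 1 + 3 = 6

6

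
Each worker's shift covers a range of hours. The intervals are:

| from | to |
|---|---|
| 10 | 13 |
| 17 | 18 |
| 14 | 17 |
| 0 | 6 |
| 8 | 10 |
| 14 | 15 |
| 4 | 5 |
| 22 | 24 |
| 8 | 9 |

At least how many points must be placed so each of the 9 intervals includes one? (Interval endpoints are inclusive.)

6

Sorted: [4,5] [0,6] [8,9] [8,10] [10,13] [14,15] [14,17] [17,18] [22,24]
{[4,5],[0,6]} hit by 5; {[8,9],[8,10]} hit by 9; {[10,13]} hit by 13; {[14,15],[14,17]} hit by 15; {[17,18]} hit by 18; {[22,24]} hit by 24.
Points: 5, 9, 13, 15, 18, 24 (6 total).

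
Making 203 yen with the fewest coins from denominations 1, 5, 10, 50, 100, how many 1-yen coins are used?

3

Greedy: take as many of the largest coin as possible, then repeat with the remainder.
203 = 2×100 + 3×1
Count of 1: 3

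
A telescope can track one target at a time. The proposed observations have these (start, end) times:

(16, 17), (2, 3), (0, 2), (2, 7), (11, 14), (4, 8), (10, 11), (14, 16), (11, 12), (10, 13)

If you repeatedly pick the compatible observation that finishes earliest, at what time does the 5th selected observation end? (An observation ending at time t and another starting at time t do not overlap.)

By end time: (0,2), (2,3), (2,7), (4,8), (10,11), (11,12), (10,13), (11,14), (14,16), (16,17).
Pick (0,2); next start ≥ 2 → (2,3); next start ≥ 3 → (4,8); next start ≥ 8 → (10,11); next start ≥ 11 → (11,12); next start ≥ 12 → (14,16); next start ≥ 16 → (16,17).
Selected: (0,2) (2,3) (4,8) (10,11) (11,12) (14,16) (16,17)

12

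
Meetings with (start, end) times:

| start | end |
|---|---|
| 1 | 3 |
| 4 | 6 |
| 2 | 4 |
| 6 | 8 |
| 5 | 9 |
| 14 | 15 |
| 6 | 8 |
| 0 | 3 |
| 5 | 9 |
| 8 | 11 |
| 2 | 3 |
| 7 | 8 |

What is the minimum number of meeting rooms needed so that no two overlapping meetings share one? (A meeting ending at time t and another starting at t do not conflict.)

The answer is the maximum number of intervals overlapping at any instant.
starts: [0, 1, 2, 2, 4, 5, 5, 6, 6, 7, 8, 14]
ends:   [3, 3, 3, 4, 6, 8, 8, 8, 9, 9, 11, 15]
s0→1 s1→2 s2→3 s2→4 e3→3 e3→2 e3→1 e4→0 s4→1 s5→2 s5→3 e6→2 s6→3 s6→4 s7→5  — peak 5.

5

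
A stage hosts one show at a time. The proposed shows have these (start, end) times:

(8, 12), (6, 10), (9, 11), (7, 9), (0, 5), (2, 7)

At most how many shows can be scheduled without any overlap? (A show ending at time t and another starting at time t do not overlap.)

By end time: (0,5), (2,7), (7,9), (6,10), (9,11), (8,12).
Pick (0,5); next start ≥ 5 → (7,9); next start ≥ 9 → (9,11).
Selected 3 shows.

3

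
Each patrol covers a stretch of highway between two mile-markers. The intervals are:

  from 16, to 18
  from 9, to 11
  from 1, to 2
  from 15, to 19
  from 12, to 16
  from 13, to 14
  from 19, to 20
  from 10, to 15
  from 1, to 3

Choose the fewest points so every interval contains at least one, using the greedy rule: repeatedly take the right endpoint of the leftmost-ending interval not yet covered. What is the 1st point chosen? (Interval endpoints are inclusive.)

By right end: [1,2]  [1,3]  [9,11]  [13,14]  [10,15]  [12,16]  [16,18]  [15,19]  [19,20]
[1,2] uncovered → point at 2; [9,11] uncovered → point at 11; [13,14] uncovered → point at 14; [16,18] uncovered → point at 18; [19,20] uncovered → point at 20.
Points: 2, 11, 14, 18, 20 (5 total).

2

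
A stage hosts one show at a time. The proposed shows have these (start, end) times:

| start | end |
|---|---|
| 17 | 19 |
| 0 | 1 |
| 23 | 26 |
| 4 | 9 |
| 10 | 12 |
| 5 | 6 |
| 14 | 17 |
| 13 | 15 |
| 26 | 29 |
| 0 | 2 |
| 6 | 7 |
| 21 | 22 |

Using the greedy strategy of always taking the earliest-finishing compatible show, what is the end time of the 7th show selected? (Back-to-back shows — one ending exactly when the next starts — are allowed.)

22

Sort by end time and greedily take each interval whose start is ≥ the last chosen end.
By end time: (0,1), (0,2), (5,6), (6,7), (4,9), (10,12), (13,15), (14,17), (17,19), (21,22), (23,26), (26,29).
Pick (0,1); next start ≥ 1 → (5,6); next start ≥ 6 → (6,7); next start ≥ 7 → (10,12); next start ≥ 12 → (13,15); next start ≥ 15 → (17,19); next start ≥ 19 → (21,22); next start ≥ 22 → (23,26); next start ≥ 26 → (26,29).
Selected: (0,1) (5,6) (6,7) (10,12) (13,15) (17,19) (21,22) (23,26) (26,29)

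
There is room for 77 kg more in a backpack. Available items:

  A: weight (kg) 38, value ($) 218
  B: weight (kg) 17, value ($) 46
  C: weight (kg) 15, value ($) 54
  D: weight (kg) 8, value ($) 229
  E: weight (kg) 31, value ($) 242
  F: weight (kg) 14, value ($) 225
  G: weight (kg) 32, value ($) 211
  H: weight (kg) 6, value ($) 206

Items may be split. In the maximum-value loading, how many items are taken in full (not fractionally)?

4

Ratios (sorted): H 34.33, D 28.62, F 16.07, E 7.81, G 6.59, A 5.74, C 3.60, B 2.71
take H (6 @ 206); take D (8 @ 229); take F (14 @ 225); take E (31 @ 242); take 18/32 of G → 118.69. Capacity used 77/77.
4 item(s) taken whole; one partial (take 18/32 of G).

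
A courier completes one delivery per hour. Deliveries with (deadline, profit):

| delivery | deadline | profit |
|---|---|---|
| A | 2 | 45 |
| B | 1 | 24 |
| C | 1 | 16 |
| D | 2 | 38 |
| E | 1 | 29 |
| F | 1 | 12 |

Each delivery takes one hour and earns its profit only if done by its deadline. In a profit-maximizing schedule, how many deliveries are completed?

2

By profit: A(d2,45), D(d2,38), E(d1,29), B(d1,24), C(d1,16), F(d1,12)
A→slot 2; D→slot 1; E skipped; B skipped; C skipped; F skipped.
2 of 6 scheduled.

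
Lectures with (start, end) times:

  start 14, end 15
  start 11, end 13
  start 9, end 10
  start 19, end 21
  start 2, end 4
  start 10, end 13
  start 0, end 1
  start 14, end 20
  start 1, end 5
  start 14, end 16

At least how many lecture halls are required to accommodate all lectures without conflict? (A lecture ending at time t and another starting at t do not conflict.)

starts: [0, 1, 2, 9, 10, 11, 14, 14, 14, 19]
ends:   [1, 4, 5, 10, 13, 13, 15, 16, 20, 21]
s0→1 e1→0 s1→1 s2→2 e4→1 e5→0 s9→1 e10→0 s10→1 s11→2 e13→1 e13→0 s14→1 s14→2 s14→3  — peak 3.

3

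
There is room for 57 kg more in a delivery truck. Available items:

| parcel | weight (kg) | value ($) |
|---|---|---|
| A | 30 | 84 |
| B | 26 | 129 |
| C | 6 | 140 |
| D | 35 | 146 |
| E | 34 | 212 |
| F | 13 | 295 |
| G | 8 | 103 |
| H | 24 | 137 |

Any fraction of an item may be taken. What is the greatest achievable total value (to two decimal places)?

Sort by value per unit weight and fill in that order.
Order: C (140/6=23.33) > F (295/13=22.69) > G (103/8=12.88) > E (212/34=6.24) > H (137/24=5.71) > B (129/26=4.96) > D (146/35=4.17) > A (84/30=2.80)
Fill: take C (6 @ 140) → take F (13 @ 295) → take G (8 @ 103) → take 30/34 of E → 187.06; 57/57 used.
Total value = 725.06

725.06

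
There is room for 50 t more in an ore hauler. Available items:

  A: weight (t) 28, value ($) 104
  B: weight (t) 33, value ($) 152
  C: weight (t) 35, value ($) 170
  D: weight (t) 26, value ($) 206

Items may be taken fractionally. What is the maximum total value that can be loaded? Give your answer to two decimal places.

Sort by value per unit weight and fill in that order.
Ratios (sorted): D 7.92, C 4.86, B 4.61, A 3.71
take D (26 @ 206); take 24/35 of C → 116.57. Capacity used 50/50.
Total value = 322.57

322.57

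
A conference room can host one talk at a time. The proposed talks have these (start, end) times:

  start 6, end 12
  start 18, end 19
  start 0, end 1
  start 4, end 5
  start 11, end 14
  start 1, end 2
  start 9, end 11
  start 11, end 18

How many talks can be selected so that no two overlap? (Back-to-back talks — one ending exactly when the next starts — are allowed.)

Order by finish time; keep every interval that doesn't clash with the previous kept one.
Sorted by end: (0,1)  (1,2)  (4,5)  (9,11)  (6,12)  (11,14)  (11,18)  (18,19)
take (0,1); take (1,2); take (4,5); take (9,11); take (11,14); take (18,19).
Selected 6 talks.

6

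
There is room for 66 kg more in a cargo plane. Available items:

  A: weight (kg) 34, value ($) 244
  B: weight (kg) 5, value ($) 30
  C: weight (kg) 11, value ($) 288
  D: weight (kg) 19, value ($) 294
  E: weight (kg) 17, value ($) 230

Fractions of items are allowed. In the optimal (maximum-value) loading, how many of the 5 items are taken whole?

3

Sort by value per unit weight and fill in that order.
Order: C (288/11=26.18) > D (294/19=15.47) > E (230/17=13.53) > A (244/34=7.18) > B (30/5=6.00)
Fill: take C (11 @ 288) → take D (19 @ 294) → take E (17 @ 230) → take 19/34 of A → 136.35; 66/66 used.
3 item(s) taken whole; one partial (take 19/34 of A).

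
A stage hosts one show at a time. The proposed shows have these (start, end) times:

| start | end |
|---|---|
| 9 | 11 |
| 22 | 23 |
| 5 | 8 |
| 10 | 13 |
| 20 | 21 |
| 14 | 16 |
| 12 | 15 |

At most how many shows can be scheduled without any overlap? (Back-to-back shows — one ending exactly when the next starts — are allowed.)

Sorted by end: (5,8)  (9,11)  (10,13)  (12,15)  (14,16)  (20,21)  (22,23)
take (5,8); take (9,11); take (12,15); skip (14,16); take (20,21); take (22,23).
Selected 5 shows.

5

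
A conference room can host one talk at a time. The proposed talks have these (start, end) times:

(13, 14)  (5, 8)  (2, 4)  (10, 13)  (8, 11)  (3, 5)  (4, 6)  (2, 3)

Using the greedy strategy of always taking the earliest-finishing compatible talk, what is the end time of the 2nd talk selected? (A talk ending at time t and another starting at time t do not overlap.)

5

Greedy by earliest finish: after sorting by end time, pick each interval compatible with the last pick.
By end time: (2,3), (2,4), (3,5), (4,6), (5,8), (8,11), (10,13), (13,14).
Pick (2,3); next start ≥ 3 → (3,5); next start ≥ 5 → (5,8); next start ≥ 8 → (8,11); next start ≥ 11 → (13,14).
Selected: (2,3) (3,5) (5,8) (8,11) (13,14)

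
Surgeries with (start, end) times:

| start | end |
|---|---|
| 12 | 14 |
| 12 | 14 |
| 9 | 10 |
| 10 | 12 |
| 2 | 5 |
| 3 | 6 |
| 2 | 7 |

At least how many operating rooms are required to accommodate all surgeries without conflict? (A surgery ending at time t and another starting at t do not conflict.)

Count concurrent intervals with a sweep; the peak is the room count.
starts: [2, 2, 3, 9, 10, 12, 12]
ends:   [5, 6, 7, 10, 12, 14, 14]
s2→1 s2→2 s3→3  — peak 3.

3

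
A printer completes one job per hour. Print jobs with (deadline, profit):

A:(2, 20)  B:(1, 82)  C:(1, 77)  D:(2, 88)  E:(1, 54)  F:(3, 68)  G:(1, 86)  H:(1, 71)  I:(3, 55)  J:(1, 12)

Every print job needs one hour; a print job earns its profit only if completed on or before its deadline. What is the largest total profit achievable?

242

Sort by profit descending; place each in the latest free slot ≤ its deadline.
Profit order: D=88 G=86 B=82 C=77 H=71 F=68 I=55 E=54 A=20 J=12
Assign: D→slot 2, G→slot 1, B skipped, C skipped, H skipped, F→slot 3, I skipped, E skipped, A skipped, J skipped.
Slots: [1:G] [2:D] [3:F]
Profit = 86 + 88 + 68 = 242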